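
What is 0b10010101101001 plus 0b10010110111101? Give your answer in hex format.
Convert 0b10010101101001 (binary) → 8192 + 1024 + 256 + 64 + 32 + 8 + 1 = 9577 (decimal)
Convert 0b10010110111101 (binary) → 8192 + 1024 + 256 + 128 + 32 + 16 + 8 + 4 + 1 = 9661 (decimal)
Compute 9577 + 9661 = 19238
Convert 19238 (decimal) → 19238 = 4×4096 + 11×256 + 2×16 + 6 → 0x4B26 (hexadecimal)
0x4B26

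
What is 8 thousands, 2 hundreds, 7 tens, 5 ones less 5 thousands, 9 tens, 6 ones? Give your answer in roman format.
Convert 8 thousands, 2 hundreds, 7 tens, 5 ones (place-value notation) → 8×1000 + 2×100 + 7×10 + 5 = 8275 (decimal)
Convert 5 thousands, 9 tens, 6 ones (place-value notation) → 5×1000 + 9×10 + 6 = 5096 (decimal)
Compute 8275 - 5096 = 3179
Convert 3179 (decimal) → 3179 = 1000 + 1000 + 1000 + 100 + 50 + 10 + 10 + 9 → MMMCLXXIX (Roman numeral)
MMMCLXXIX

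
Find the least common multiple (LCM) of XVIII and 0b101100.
Convert XVIII (Roman numeral) → 10 + 5 + 1 + 1 + 1 = 18 (decimal)
Convert 0b101100 (binary) → 32 + 8 + 4 = 44 (decimal)
Compute lcm(18, 44) = 396
396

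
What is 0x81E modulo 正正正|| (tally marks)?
Convert 0x81E (hexadecimal) → 8×256 + 1×16 + 14 = 2078 (decimal)
Convert 正正正|| (tally marks) → 5 + 5 + 5 + 2 = 17 (decimal)
Compute 2078 mod 17 = 4
4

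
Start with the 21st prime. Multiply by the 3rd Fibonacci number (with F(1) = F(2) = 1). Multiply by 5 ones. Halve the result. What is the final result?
Convert the 21st prime (prime index) → 73 (decimal)
Start: 73
Convert the 3rd Fibonacci number (with F(1) = F(2) = 1) (Fibonacci index) → 1, 1, 2 → 2 (decimal)
73 × 2 = 146
Convert 5 ones (place-value notation) → 5 (decimal)
146 × 5 = 730
730 ÷ 2 = 365
365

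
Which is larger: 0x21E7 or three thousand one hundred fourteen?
Convert 0x21E7 (hexadecimal) → 2×4096 + 1×256 + 14×16 + 7 = 8679 (decimal)
Convert three thousand one hundred fourteen (English words) → 3×1000 + 1×100 + 14 = 3114 (decimal)
Compare 8679 vs 3114: larger = 8679
8679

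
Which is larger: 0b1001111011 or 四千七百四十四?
Convert 0b1001111011 (binary) → 512 + 64 + 32 + 16 + 8 + 2 + 1 = 635 (decimal)
Convert 四千七百四十四 (Chinese numeral) → 4×1000 + 7×100 + 4×10 + 4 = 4744 (decimal)
Compare 635 vs 4744: larger = 4744
4744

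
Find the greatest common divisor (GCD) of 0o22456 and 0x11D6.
Convert 0o22456 (octal) → 2×4096 + 2×512 + 4×64 + 5×8 + 6 = 9518 (decimal)
Convert 0x11D6 (hexadecimal) → 1×4096 + 1×256 + 13×16 + 6 = 4566 (decimal)
Compute gcd(9518, 4566) = 2
2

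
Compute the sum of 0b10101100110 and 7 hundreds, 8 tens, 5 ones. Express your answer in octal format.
Convert 0b10101100110 (binary) → 1024 + 256 + 64 + 32 + 4 + 2 = 1382 (decimal)
Convert 7 hundreds, 8 tens, 5 ones (place-value notation) → 7×100 + 8×10 + 5 = 785 (decimal)
Compute 1382 + 785 = 2167
Convert 2167 (decimal) → 2167 = 4×512 + 1×64 + 6×8 + 7 → 0o4167 (octal)
0o4167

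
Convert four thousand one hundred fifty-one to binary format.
Convert four thousand one hundred fifty-one (English words) → 4×1000 + 1×100 + 51 = 4151 (decimal)
Convert 4151 (decimal) → 4151 = 4096 + 32 + 16 + 4 + 2 + 1 → 0b1000000110111 (binary)
0b1000000110111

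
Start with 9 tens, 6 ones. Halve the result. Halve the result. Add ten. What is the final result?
Convert 9 tens, 6 ones (place-value notation) → 9×10 + 6 = 96 (decimal)
Start: 96
96 ÷ 2 = 48
48 ÷ 2 = 24
Convert ten (English words) → 10 (decimal)
24 + 10 = 34
34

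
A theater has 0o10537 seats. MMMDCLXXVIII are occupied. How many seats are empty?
Convert 0o10537 (octal) → 1×4096 + 5×64 + 3×8 + 7 = 4447 (decimal)
Convert MMMDCLXXVIII (Roman numeral) → 1000 + 1000 + 1000 + 500 + 100 + 50 + 10 + 10 + 5 + 1 + 1 + 1 = 3678 (decimal)
Compute 4447 - 3678 = 769
769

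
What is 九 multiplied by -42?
Convert 九 (Chinese numeral) → 9 (decimal)
Compute 9 × -42 = -378
-378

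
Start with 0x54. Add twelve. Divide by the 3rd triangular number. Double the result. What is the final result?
Convert 0x54 (hexadecimal) → 5×16 + 4 = 84 (decimal)
Start: 84
Convert twelve (English words) → 12 (decimal)
84 + 12 = 96
Convert the 3rd triangular number (triangular index) → 3×4/2 = 6 (decimal)
96 ÷ 6 = 16
16 × 2 = 32
32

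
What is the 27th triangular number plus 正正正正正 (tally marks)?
The 27th triangular number = 27×28/2 = 378
Convert 正正正正正 (tally marks) → 5 + 5 + 5 + 5 + 5 = 25 (decimal)
Compute 378 + 25 = 403
403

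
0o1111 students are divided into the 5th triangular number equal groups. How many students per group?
Convert 0o1111 (octal) → 1×512 + 1×64 + 1×8 + 1 = 585 (decimal)
Convert the 5th triangular number (triangular index) → 5×6/2 = 15 (decimal)
Compute 585 ÷ 15 = 39
39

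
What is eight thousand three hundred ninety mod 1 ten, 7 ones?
Convert eight thousand three hundred ninety (English words) → 8×1000 + 3×100 + 90 = 8390 (decimal)
Convert 1 ten, 7 ones (place-value notation) → 1×10 + 7 = 17 (decimal)
Compute 8390 mod 17 = 9
9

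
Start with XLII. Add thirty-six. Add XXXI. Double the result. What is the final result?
Convert XLII (Roman numeral) → 40 + 1 + 1 = 42 (decimal)
Start: 42
Convert thirty-six (English words) → 36 (decimal)
42 + 36 = 78
Convert XXXI (Roman numeral) → 10 + 10 + 10 + 1 = 31 (decimal)
78 + 31 = 109
109 × 2 = 218
218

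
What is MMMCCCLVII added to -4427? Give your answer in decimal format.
Convert MMMCCCLVII (Roman numeral) → 1000 + 1000 + 1000 + 100 + 100 + 100 + 50 + 5 + 1 + 1 = 3357 (decimal)
Compute 3357 + -4427 = -1070
-1070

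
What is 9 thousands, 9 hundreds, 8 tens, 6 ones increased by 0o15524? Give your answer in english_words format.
Convert 9 thousands, 9 hundreds, 8 tens, 6 ones (place-value notation) → 9×1000 + 9×100 + 8×10 + 6 = 9986 (decimal)
Convert 0o15524 (octal) → 1×4096 + 5×512 + 5×64 + 2×8 + 4 = 6996 (decimal)
Compute 9986 + 6996 = 16982
Convert 16982 (decimal) → 16982 = 16×1000 + 9×100 + 82 → sixteen thousand nine hundred eighty-two (English words)
sixteen thousand nine hundred eighty-two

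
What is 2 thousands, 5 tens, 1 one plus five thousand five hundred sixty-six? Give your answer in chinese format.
Convert 2 thousands, 5 tens, 1 one (place-value notation) → 2×1000 + 5×10 + 1 = 2051 (decimal)
Convert five thousand five hundred sixty-six (English words) → 5×1000 + 5×100 + 66 = 5566 (decimal)
Compute 2051 + 5566 = 7617
Convert 7617 (decimal) → 7617 = 7×1000 + 6×100 + 1×10 + 7 → 七千六百一十七 (Chinese numeral)
七千六百一十七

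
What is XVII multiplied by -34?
Convert XVII (Roman numeral) → 10 + 5 + 1 + 1 = 17 (decimal)
Compute 17 × -34 = -578
-578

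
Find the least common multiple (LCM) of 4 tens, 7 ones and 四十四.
Convert 4 tens, 7 ones (place-value notation) → 4×10 + 7 = 47 (decimal)
Convert 四十四 (Chinese numeral) → 4×10 + 4 = 44 (decimal)
Compute lcm(47, 44) = 2068
2068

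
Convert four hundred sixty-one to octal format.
Convert four hundred sixty-one (English words) → 4×100 + 61 = 461 (decimal)
Convert 461 (decimal) → 461 = 7×64 + 1×8 + 5 → 0o715 (octal)
0o715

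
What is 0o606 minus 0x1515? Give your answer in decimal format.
Convert 0o606 (octal) → 6×64 + 6 = 390 (decimal)
Convert 0x1515 (hexadecimal) → 1×4096 + 5×256 + 1×16 + 5 = 5397 (decimal)
Compute 390 - 5397 = -5007
-5007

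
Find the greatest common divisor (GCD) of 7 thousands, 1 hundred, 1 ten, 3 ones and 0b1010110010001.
Convert 7 thousands, 1 hundred, 1 ten, 3 ones (place-value notation) → 7×1000 + 1×100 + 1×10 + 3 = 7113 (decimal)
Convert 0b1010110010001 (binary) → 4096 + 1024 + 256 + 128 + 16 + 1 = 5521 (decimal)
Compute gcd(7113, 5521) = 1
1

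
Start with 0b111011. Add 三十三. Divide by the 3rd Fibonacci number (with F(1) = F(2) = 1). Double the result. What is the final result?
Convert 0b111011 (binary) → 32 + 16 + 8 + 2 + 1 = 59 (decimal)
Start: 59
Convert 三十三 (Chinese numeral) → 3×10 + 3 = 33 (decimal)
59 + 33 = 92
Convert the 3rd Fibonacci number (with F(1) = F(2) = 1) (Fibonacci index) → 1, 1, 2 → 2 (decimal)
92 ÷ 2 = 46
46 × 2 = 92
92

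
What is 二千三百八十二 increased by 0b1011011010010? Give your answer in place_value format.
Convert 二千三百八十二 (Chinese numeral) → 2×1000 + 3×100 + 8×10 + 2 = 2382 (decimal)
Convert 0b1011011010010 (binary) → 4096 + 1024 + 512 + 128 + 64 + 16 + 2 = 5842 (decimal)
Compute 2382 + 5842 = 8224
Convert 8224 (decimal) → 8224 = 8×1000 + 2×100 + 2×10 + 4 → 8 thousands, 2 hundreds, 2 tens, 4 ones (place-value notation)
8 thousands, 2 hundreds, 2 tens, 4 ones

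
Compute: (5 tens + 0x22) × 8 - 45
Convert 5 tens (place-value notation) → 5×10 = 50 (decimal)
Convert 0x22 (hexadecimal) → 2×16 + 2 = 34 (decimal)
Expression in decimal: (50 + 34) × 8 - 45
Parentheses first: 50 + 34 = 84
Multiply: 84 × 8 = 672
Subtract: 672 - 45 = 627
627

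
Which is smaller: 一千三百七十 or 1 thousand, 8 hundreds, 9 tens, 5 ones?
Convert 一千三百七十 (Chinese numeral) → 1×1000 + 3×100 + 7×10 = 1370 (decimal)
Convert 1 thousand, 8 hundreds, 9 tens, 5 ones (place-value notation) → 1×1000 + 8×100 + 9×10 + 5 = 1895 (decimal)
Compare 1370 vs 1895: smaller = 1370
1370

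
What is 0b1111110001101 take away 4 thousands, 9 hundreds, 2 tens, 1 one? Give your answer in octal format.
Convert 0b1111110001101 (binary) → 4096 + 2048 + 1024 + 512 + 256 + 128 + 8 + 4 + 1 = 8077 (decimal)
Convert 4 thousands, 9 hundreds, 2 tens, 1 one (place-value notation) → 4×1000 + 9×100 + 2×10 + 1 = 4921 (decimal)
Compute 8077 - 4921 = 3156
Convert 3156 (decimal) → 3156 = 6×512 + 1×64 + 2×8 + 4 → 0o6124 (octal)
0o6124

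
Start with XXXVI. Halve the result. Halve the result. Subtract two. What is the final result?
Convert XXXVI (Roman numeral) → 10 + 10 + 10 + 5 + 1 = 36 (decimal)
Start: 36
36 ÷ 2 = 18
18 ÷ 2 = 9
Convert two (English words) → 2 (decimal)
9 - 2 = 7
7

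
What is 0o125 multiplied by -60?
Convert 0o125 (octal) → 1×64 + 2×8 + 5 = 85 (decimal)
Compute 85 × -60 = -5100
-5100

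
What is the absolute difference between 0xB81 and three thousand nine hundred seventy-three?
Convert 0xB81 (hexadecimal) → 11×256 + 8×16 + 1 = 2945 (decimal)
Convert three thousand nine hundred seventy-three (English words) → 3×1000 + 9×100 + 73 = 3973 (decimal)
Compute |2945 - 3973| = 1028
1028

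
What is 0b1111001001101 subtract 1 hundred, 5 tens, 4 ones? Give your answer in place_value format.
Convert 0b1111001001101 (binary) → 4096 + 2048 + 1024 + 512 + 64 + 8 + 4 + 1 = 7757 (decimal)
Convert 1 hundred, 5 tens, 4 ones (place-value notation) → 1×100 + 5×10 + 4 = 154 (decimal)
Compute 7757 - 154 = 7603
Convert 7603 (decimal) → 7603 = 7×1000 + 6×100 + 3 → 7 thousands, 6 hundreds, 3 ones (place-value notation)
7 thousands, 6 hundreds, 3 ones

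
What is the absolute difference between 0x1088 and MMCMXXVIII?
Convert 0x1088 (hexadecimal) → 1×4096 + 8×16 + 8 = 4232 (decimal)
Convert MMCMXXVIII (Roman numeral) → 1000 + 1000 + 900 + 10 + 10 + 5 + 1 + 1 + 1 = 2928 (decimal)
Compute |4232 - 2928| = 1304
1304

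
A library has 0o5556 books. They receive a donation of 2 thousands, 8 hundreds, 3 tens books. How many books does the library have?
Convert 0o5556 (octal) → 5×512 + 5×64 + 5×8 + 6 = 2926 (decimal)
Convert 2 thousands, 8 hundreds, 3 tens (place-value notation) → 2×1000 + 8×100 + 3×10 = 2830 (decimal)
Compute 2926 + 2830 = 5756
5756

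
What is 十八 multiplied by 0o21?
Convert 十八 (Chinese numeral) → 1×10 + 8 = 18 (decimal)
Convert 0o21 (octal) → 2×8 + 1 = 17 (decimal)
Compute 18 × 17 = 306
306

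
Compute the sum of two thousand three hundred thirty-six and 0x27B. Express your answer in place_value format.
Convert two thousand three hundred thirty-six (English words) → 2×1000 + 3×100 + 36 = 2336 (decimal)
Convert 0x27B (hexadecimal) → 2×256 + 7×16 + 11 = 635 (decimal)
Compute 2336 + 635 = 2971
Convert 2971 (decimal) → 2971 = 2×1000 + 9×100 + 7×10 + 1 → 2 thousands, 9 hundreds, 7 tens, 1 one (place-value notation)
2 thousands, 9 hundreds, 7 tens, 1 one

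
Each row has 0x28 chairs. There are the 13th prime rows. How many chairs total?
Convert 0x28 (hexadecimal) → 2×16 + 8 = 40 (decimal)
Convert the 13th prime (prime index) → 41 (decimal)
Compute 40 × 41 = 1640
1640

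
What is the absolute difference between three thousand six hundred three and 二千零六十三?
Convert three thousand six hundred three (English words) → 3×1000 + 6×100 + 3 = 3603 (decimal)
Convert 二千零六十三 (Chinese numeral) → 2×1000 + 6×10 + 3 = 2063 (decimal)
Compute |3603 - 2063| = 1540
1540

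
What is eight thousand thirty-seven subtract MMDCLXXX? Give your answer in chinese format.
Convert eight thousand thirty-seven (English words) → 8×1000 + 37 = 8037 (decimal)
Convert MMDCLXXX (Roman numeral) → 1000 + 1000 + 500 + 100 + 50 + 10 + 10 + 10 = 2680 (decimal)
Compute 8037 - 2680 = 5357
Convert 5357 (decimal) → 5357 = 5×1000 + 3×100 + 5×10 + 7 → 五千三百五十七 (Chinese numeral)
五千三百五十七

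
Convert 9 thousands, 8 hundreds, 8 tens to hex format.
Convert 9 thousands, 8 hundreds, 8 tens (place-value notation) → 9×1000 + 8×100 + 8×10 = 9880 (decimal)
Convert 9880 (decimal) → 9880 = 2×4096 + 6×256 + 9×16 + 8 → 0x2698 (hexadecimal)
0x2698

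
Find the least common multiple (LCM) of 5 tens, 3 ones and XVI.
Convert 5 tens, 3 ones (place-value notation) → 5×10 + 3 = 53 (decimal)
Convert XVI (Roman numeral) → 10 + 5 + 1 = 16 (decimal)
Compute lcm(53, 16) = 848
848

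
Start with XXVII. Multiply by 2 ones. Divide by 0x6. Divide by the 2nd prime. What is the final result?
Convert XXVII (Roman numeral) → 10 + 10 + 5 + 1 + 1 = 27 (decimal)
Start: 27
Convert 2 ones (place-value notation) → 2 (decimal)
27 × 2 = 54
Convert 0x6 (hexadecimal) → 6 (decimal)
54 ÷ 6 = 9
Convert the 2nd prime (prime index) → 3 (decimal)
9 ÷ 3 = 3
3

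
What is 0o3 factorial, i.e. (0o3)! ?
Convert 0o3 (octal) → 3 (decimal)
Compute 3! = 6
6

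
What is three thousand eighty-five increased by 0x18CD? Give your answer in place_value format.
Convert three thousand eighty-five (English words) → 3×1000 + 85 = 3085 (decimal)
Convert 0x18CD (hexadecimal) → 1×4096 + 8×256 + 12×16 + 13 = 6349 (decimal)
Compute 3085 + 6349 = 9434
Convert 9434 (decimal) → 9434 = 9×1000 + 4×100 + 3×10 + 4 → 9 thousands, 4 hundreds, 3 tens, 4 ones (place-value notation)
9 thousands, 4 hundreds, 3 tens, 4 ones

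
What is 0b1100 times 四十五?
Convert 0b1100 (binary) → 8 + 4 = 12 (decimal)
Convert 四十五 (Chinese numeral) → 4×10 + 5 = 45 (decimal)
Compute 12 × 45 = 540
540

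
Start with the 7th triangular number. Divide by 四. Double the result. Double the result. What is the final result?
Convert the 7th triangular number (triangular index) → 7×8/2 = 28 (decimal)
Start: 28
Convert 四 (Chinese numeral) → 4 (decimal)
28 ÷ 4 = 7
7 × 2 = 14
14 × 2 = 28
28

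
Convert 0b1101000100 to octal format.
Convert 0b1101000100 (binary) → 512 + 256 + 64 + 4 = 836 (decimal)
Convert 836 (decimal) → 836 = 1×512 + 5×64 + 4 → 0o1504 (octal)
0o1504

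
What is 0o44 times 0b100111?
Convert 0o44 (octal) → 4×8 + 4 = 36 (decimal)
Convert 0b100111 (binary) → 32 + 4 + 2 + 1 = 39 (decimal)
Compute 36 × 39 = 1404
1404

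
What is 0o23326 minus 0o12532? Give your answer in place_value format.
Convert 0o23326 (octal) → 2×4096 + 3×512 + 3×64 + 2×8 + 6 = 9942 (decimal)
Convert 0o12532 (octal) → 1×4096 + 2×512 + 5×64 + 3×8 + 2 = 5466 (decimal)
Compute 9942 - 5466 = 4476
Convert 4476 (decimal) → 4476 = 4×1000 + 4×100 + 7×10 + 6 → 4 thousands, 4 hundreds, 7 tens, 6 ones (place-value notation)
4 thousands, 4 hundreds, 7 tens, 6 ones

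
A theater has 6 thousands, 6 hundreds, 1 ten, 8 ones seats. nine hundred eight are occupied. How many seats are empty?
Convert 6 thousands, 6 hundreds, 1 ten, 8 ones (place-value notation) → 6×1000 + 6×100 + 1×10 + 8 = 6618 (decimal)
Convert nine hundred eight (English words) → 9×100 + 8 = 908 (decimal)
Compute 6618 - 908 = 5710
5710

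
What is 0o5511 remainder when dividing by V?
Convert 0o5511 (octal) → 5×512 + 5×64 + 1×8 + 1 = 2889 (decimal)
Convert V (Roman numeral) → 5 (decimal)
Compute 2889 mod 5 = 4
4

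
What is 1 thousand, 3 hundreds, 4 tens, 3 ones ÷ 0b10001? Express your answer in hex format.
Convert 1 thousand, 3 hundreds, 4 tens, 3 ones (place-value notation) → 1×1000 + 3×100 + 4×10 + 3 = 1343 (decimal)
Convert 0b10001 (binary) → 16 + 1 = 17 (decimal)
Compute 1343 ÷ 17 = 79
Convert 79 (decimal) → 79 = 4×16 + 15 → 0x4F (hexadecimal)
0x4F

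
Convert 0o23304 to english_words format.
Convert 0o23304 (octal) → 2×4096 + 3×512 + 3×64 + 4 = 9924 (decimal)
Convert 9924 (decimal) → 9924 = 9×1000 + 9×100 + 24 → nine thousand nine hundred twenty-four (English words)
nine thousand nine hundred twenty-four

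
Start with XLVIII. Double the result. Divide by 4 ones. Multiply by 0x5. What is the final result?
Convert XLVIII (Roman numeral) → 40 + 5 + 1 + 1 + 1 = 48 (decimal)
Start: 48
48 × 2 = 96
Convert 4 ones (place-value notation) → 4 (decimal)
96 ÷ 4 = 24
Convert 0x5 (hexadecimal) → 5 (decimal)
24 × 5 = 120
120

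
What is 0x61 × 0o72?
Convert 0x61 (hexadecimal) → 6×16 + 1 = 97 (decimal)
Convert 0o72 (octal) → 7×8 + 2 = 58 (decimal)
Compute 97 × 58 = 5626
5626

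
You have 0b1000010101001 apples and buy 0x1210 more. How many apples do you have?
Convert 0b1000010101001 (binary) → 4096 + 128 + 32 + 8 + 1 = 4265 (decimal)
Convert 0x1210 (hexadecimal) → 1×4096 + 2×256 + 1×16 = 4624 (decimal)
Compute 4265 + 4624 = 8889
8889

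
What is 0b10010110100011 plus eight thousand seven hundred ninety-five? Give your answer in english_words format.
Convert 0b10010110100011 (binary) → 8192 + 1024 + 256 + 128 + 32 + 2 + 1 = 9635 (decimal)
Convert eight thousand seven hundred ninety-five (English words) → 8×1000 + 7×100 + 95 = 8795 (decimal)
Compute 9635 + 8795 = 18430
Convert 18430 (decimal) → 18430 = 18×1000 + 4×100 + 30 → eighteen thousand four hundred thirty (English words)
eighteen thousand four hundred thirty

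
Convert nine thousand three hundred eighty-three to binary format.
Convert nine thousand three hundred eighty-three (English words) → 9×1000 + 3×100 + 83 = 9383 (decimal)
Convert 9383 (decimal) → 9383 = 8192 + 1024 + 128 + 32 + 4 + 2 + 1 → 0b10010010100111 (binary)
0b10010010100111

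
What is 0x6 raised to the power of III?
Convert 0x6 (hexadecimal) → 6 (decimal)
Convert III (Roman numeral) → 1 + 1 + 1 = 3 (decimal)
Compute 6 ^ 3 = 216
216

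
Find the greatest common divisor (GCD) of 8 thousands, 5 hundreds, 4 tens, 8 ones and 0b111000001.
Convert 8 thousands, 5 hundreds, 4 tens, 8 ones (place-value notation) → 8×1000 + 5×100 + 4×10 + 8 = 8548 (decimal)
Convert 0b111000001 (binary) → 256 + 128 + 64 + 1 = 449 (decimal)
Compute gcd(8548, 449) = 1
1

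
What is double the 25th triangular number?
The 25th triangular number = 25×26/2 = 325
Compute 325 × 2 = 650
650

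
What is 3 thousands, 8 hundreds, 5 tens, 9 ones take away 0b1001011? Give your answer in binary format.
Convert 3 thousands, 8 hundreds, 5 tens, 9 ones (place-value notation) → 3×1000 + 8×100 + 5×10 + 9 = 3859 (decimal)
Convert 0b1001011 (binary) → 64 + 8 + 2 + 1 = 75 (decimal)
Compute 3859 - 75 = 3784
Convert 3784 (decimal) → 3784 = 2048 + 1024 + 512 + 128 + 64 + 8 → 0b111011001000 (binary)
0b111011001000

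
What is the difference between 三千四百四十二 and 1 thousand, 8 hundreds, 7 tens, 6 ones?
Convert 三千四百四十二 (Chinese numeral) → 3×1000 + 4×100 + 4×10 + 2 = 3442 (decimal)
Convert 1 thousand, 8 hundreds, 7 tens, 6 ones (place-value notation) → 1×1000 + 8×100 + 7×10 + 6 = 1876 (decimal)
Difference: |3442 - 1876| = 1566
1566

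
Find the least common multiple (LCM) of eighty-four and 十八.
Convert eighty-four (English words) → 84 (decimal)
Convert 十八 (Chinese numeral) → 1×10 + 8 = 18 (decimal)
Compute lcm(84, 18) = 252
252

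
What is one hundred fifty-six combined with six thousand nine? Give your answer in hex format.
Convert one hundred fifty-six (English words) → 1×100 + 56 = 156 (decimal)
Convert six thousand nine (English words) → 6×1000 + 9 = 6009 (decimal)
Compute 156 + 6009 = 6165
Convert 6165 (decimal) → 6165 = 1×4096 + 8×256 + 1×16 + 5 → 0x1815 (hexadecimal)
0x1815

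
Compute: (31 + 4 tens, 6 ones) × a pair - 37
Convert 4 tens, 6 ones (place-value notation) → 4×10 + 6 = 46 (decimal)
Convert a pair (colloquial) → 2 (decimal)
Expression in decimal: (31 + 46) × 2 - 37
Parentheses first: 31 + 46 = 77
Multiply: 77 × 2 = 154
Subtract: 154 - 37 = 117
117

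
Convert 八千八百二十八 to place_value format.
Convert 八千八百二十八 (Chinese numeral) → 8×1000 + 8×100 + 2×10 + 8 = 8828 (decimal)
Convert 8828 (decimal) → 8828 = 8×1000 + 8×100 + 2×10 + 8 → 8 thousands, 8 hundreds, 2 tens, 8 ones (place-value notation)
8 thousands, 8 hundreds, 2 tens, 8 ones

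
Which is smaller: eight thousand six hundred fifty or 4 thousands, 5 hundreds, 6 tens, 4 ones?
Convert eight thousand six hundred fifty (English words) → 8×1000 + 6×100 + 50 = 8650 (decimal)
Convert 4 thousands, 5 hundreds, 6 tens, 4 ones (place-value notation) → 4×1000 + 5×100 + 6×10 + 4 = 4564 (decimal)
Compare 8650 vs 4564: smaller = 4564
4564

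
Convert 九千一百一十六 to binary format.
Convert 九千一百一十六 (Chinese numeral) → 9×1000 + 1×100 + 1×10 + 6 = 9116 (decimal)
Convert 9116 (decimal) → 9116 = 8192 + 512 + 256 + 128 + 16 + 8 + 4 → 0b10001110011100 (binary)
0b10001110011100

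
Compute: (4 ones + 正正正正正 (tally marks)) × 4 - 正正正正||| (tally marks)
Convert 4 ones (place-value notation) → 4 (decimal)
Convert 正正正正正 (tally marks) → 5 + 5 + 5 + 5 + 5 = 25 (decimal)
Convert 正正正正||| (tally marks) → 5 + 5 + 5 + 5 + 3 = 23 (decimal)
Expression in decimal: (4 + 25) × 4 - 23
Parentheses first: 4 + 25 = 29
Multiply: 29 × 4 = 116
Subtract: 116 - 23 = 93
93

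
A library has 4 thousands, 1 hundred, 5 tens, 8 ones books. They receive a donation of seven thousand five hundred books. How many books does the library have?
Convert 4 thousands, 1 hundred, 5 tens, 8 ones (place-value notation) → 4×1000 + 1×100 + 5×10 + 8 = 4158 (decimal)
Convert seven thousand five hundred (English words) → 7×1000 + 5×100 = 7500 (decimal)
Compute 4158 + 7500 = 11658
11658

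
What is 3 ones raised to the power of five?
Convert 3 ones (place-value notation) → 3 (decimal)
Convert five (English words) → 5 (decimal)
Compute 3 ^ 5 = 243
243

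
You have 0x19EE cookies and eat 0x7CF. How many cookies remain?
Convert 0x19EE (hexadecimal) → 1×4096 + 9×256 + 14×16 + 14 = 6638 (decimal)
Convert 0x7CF (hexadecimal) → 7×256 + 12×16 + 15 = 1999 (decimal)
Compute 6638 - 1999 = 4639
4639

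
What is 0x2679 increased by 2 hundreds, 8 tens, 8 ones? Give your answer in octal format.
Convert 0x2679 (hexadecimal) → 2×4096 + 6×256 + 7×16 + 9 = 9849 (decimal)
Convert 2 hundreds, 8 tens, 8 ones (place-value notation) → 2×100 + 8×10 + 8 = 288 (decimal)
Compute 9849 + 288 = 10137
Convert 10137 (decimal) → 10137 = 2×4096 + 3×512 + 6×64 + 3×8 + 1 → 0o23631 (octal)
0o23631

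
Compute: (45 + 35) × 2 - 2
Parentheses first: 45 + 35 = 80
Multiply: 80 × 2 = 160
Subtract: 160 - 2 = 158
158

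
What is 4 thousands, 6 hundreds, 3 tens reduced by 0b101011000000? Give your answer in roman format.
Convert 4 thousands, 6 hundreds, 3 tens (place-value notation) → 4×1000 + 6×100 + 3×10 = 4630 (decimal)
Convert 0b101011000000 (binary) → 2048 + 512 + 128 + 64 = 2752 (decimal)
Compute 4630 - 2752 = 1878
Convert 1878 (decimal) → 1878 = 1000 + 500 + 100 + 100 + 100 + 50 + 10 + 10 + 5 + 1 + 1 + 1 → MDCCCLXXVIII (Roman numeral)
MDCCCLXXVIII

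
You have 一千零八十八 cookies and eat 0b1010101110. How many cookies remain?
Convert 一千零八十八 (Chinese numeral) → 1×1000 + 8×10 + 8 = 1088 (decimal)
Convert 0b1010101110 (binary) → 512 + 128 + 32 + 8 + 4 + 2 = 686 (decimal)
Compute 1088 - 686 = 402
402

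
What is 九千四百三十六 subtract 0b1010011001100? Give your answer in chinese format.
Convert 九千四百三十六 (Chinese numeral) → 9×1000 + 4×100 + 3×10 + 6 = 9436 (decimal)
Convert 0b1010011001100 (binary) → 4096 + 1024 + 128 + 64 + 8 + 4 = 5324 (decimal)
Compute 9436 - 5324 = 4112
Convert 4112 (decimal) → 4112 = 4×1000 + 1×100 + 1×10 + 2 → 四千一百一十二 (Chinese numeral)
四千一百一十二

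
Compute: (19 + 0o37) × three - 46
Convert 0o37 (octal) → 3×8 + 7 = 31 (decimal)
Convert three (English words) → 3 (decimal)
Expression in decimal: (19 + 31) × 3 - 46
Parentheses first: 19 + 31 = 50
Multiply: 50 × 3 = 150
Subtract: 150 - 46 = 104
104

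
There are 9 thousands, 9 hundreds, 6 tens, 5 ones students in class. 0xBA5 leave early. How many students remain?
Convert 9 thousands, 9 hundreds, 6 tens, 5 ones (place-value notation) → 9×1000 + 9×100 + 6×10 + 5 = 9965 (decimal)
Convert 0xBA5 (hexadecimal) → 11×256 + 10×16 + 5 = 2981 (decimal)
Compute 9965 - 2981 = 6984
6984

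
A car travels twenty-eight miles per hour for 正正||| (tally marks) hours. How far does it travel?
Convert twenty-eight (English words) → 28 (decimal)
Convert 正正||| (tally marks) → 5 + 5 + 3 = 13 (decimal)
Compute 28 × 13 = 364
364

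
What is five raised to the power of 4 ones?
Convert five (English words) → 5 (decimal)
Convert 4 ones (place-value notation) → 4 (decimal)
Compute 5 ^ 4 = 625
625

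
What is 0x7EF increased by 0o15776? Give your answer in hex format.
Convert 0x7EF (hexadecimal) → 7×256 + 14×16 + 15 = 2031 (decimal)
Convert 0o15776 (octal) → 1×4096 + 5×512 + 7×64 + 7×8 + 6 = 7166 (decimal)
Compute 2031 + 7166 = 9197
Convert 9197 (decimal) → 9197 = 2×4096 + 3×256 + 14×16 + 13 → 0x23ED (hexadecimal)
0x23ED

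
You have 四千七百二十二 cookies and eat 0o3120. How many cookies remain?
Convert 四千七百二十二 (Chinese numeral) → 4×1000 + 7×100 + 2×10 + 2 = 4722 (decimal)
Convert 0o3120 (octal) → 3×512 + 1×64 + 2×8 = 1616 (decimal)
Compute 4722 - 1616 = 3106
3106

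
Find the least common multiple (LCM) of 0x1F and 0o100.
Convert 0x1F (hexadecimal) → 1×16 + 15 = 31 (decimal)
Convert 0o100 (octal) → 1×64 = 64 (decimal)
Compute lcm(31, 64) = 1984
1984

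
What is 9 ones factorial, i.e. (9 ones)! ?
Convert 9 ones (place-value notation) → 9 (decimal)
Compute 9! = 362880
362880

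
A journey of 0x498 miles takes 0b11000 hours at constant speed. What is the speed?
Convert 0x498 (hexadecimal) → 4×256 + 9×16 + 8 = 1176 (decimal)
Convert 0b11000 (binary) → 16 + 8 = 24 (decimal)
Compute 1176 ÷ 24 = 49
49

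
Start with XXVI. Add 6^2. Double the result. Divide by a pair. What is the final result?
Convert XXVI (Roman numeral) → 10 + 10 + 5 + 1 = 26 (decimal)
Start: 26
Convert 6^2 (power) → 36 (decimal)
26 + 36 = 62
62 × 2 = 124
Convert a pair (colloquial) → 2 (decimal)
124 ÷ 2 = 62
62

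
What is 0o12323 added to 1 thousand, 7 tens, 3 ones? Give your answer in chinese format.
Convert 0o12323 (octal) → 1×4096 + 2×512 + 3×64 + 2×8 + 3 = 5331 (decimal)
Convert 1 thousand, 7 tens, 3 ones (place-value notation) → 1×1000 + 7×10 + 3 = 1073 (decimal)
Compute 5331 + 1073 = 6404
Convert 6404 (decimal) → 6404 = 6×1000 + 4×100 + 4 → 六千四百零四 (Chinese numeral)
六千四百零四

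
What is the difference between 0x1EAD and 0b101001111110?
Convert 0x1EAD (hexadecimal) → 1×4096 + 14×256 + 10×16 + 13 = 7853 (decimal)
Convert 0b101001111110 (binary) → 2048 + 512 + 64 + 32 + 16 + 8 + 4 + 2 = 2686 (decimal)
Difference: |7853 - 2686| = 5167
5167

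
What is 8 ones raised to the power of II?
Convert 8 ones (place-value notation) → 8 (decimal)
Convert II (Roman numeral) → 1 + 1 = 2 (decimal)
Compute 8 ^ 2 = 64
64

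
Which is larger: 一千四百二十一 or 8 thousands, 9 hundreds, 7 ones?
Convert 一千四百二十一 (Chinese numeral) → 1×1000 + 4×100 + 2×10 + 1 = 1421 (decimal)
Convert 8 thousands, 9 hundreds, 7 ones (place-value notation) → 8×1000 + 9×100 + 7 = 8907 (decimal)
Compare 1421 vs 8907: larger = 8907
8907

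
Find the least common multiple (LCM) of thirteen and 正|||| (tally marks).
Convert thirteen (English words) → 13 (decimal)
Convert 正|||| (tally marks) → 5 + 4 = 9 (decimal)
Compute lcm(13, 9) = 117
117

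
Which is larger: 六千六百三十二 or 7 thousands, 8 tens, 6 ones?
Convert 六千六百三十二 (Chinese numeral) → 6×1000 + 6×100 + 3×10 + 2 = 6632 (decimal)
Convert 7 thousands, 8 tens, 6 ones (place-value notation) → 7×1000 + 8×10 + 6 = 7086 (decimal)
Compare 6632 vs 7086: larger = 7086
7086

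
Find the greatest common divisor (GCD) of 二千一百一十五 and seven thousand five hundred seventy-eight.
Convert 二千一百一十五 (Chinese numeral) → 2×1000 + 1×100 + 1×10 + 5 = 2115 (decimal)
Convert seven thousand five hundred seventy-eight (English words) → 7×1000 + 5×100 + 78 = 7578 (decimal)
Compute gcd(2115, 7578) = 9
9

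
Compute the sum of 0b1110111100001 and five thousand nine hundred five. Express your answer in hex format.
Convert 0b1110111100001 (binary) → 4096 + 2048 + 1024 + 256 + 128 + 64 + 32 + 1 = 7649 (decimal)
Convert five thousand nine hundred five (English words) → 5×1000 + 9×100 + 5 = 5905 (decimal)
Compute 7649 + 5905 = 13554
Convert 13554 (decimal) → 13554 = 3×4096 + 4×256 + 15×16 + 2 → 0x34F2 (hexadecimal)
0x34F2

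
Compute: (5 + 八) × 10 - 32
Convert 八 (Chinese numeral) → 8 (decimal)
Expression in decimal: (5 + 8) × 10 - 32
Parentheses first: 5 + 8 = 13
Multiply: 13 × 10 = 130
Subtract: 130 - 32 = 98
98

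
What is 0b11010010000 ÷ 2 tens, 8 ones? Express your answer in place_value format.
Convert 0b11010010000 (binary) → 1024 + 512 + 128 + 16 = 1680 (decimal)
Convert 2 tens, 8 ones (place-value notation) → 2×10 + 8 = 28 (decimal)
Compute 1680 ÷ 28 = 60
Convert 60 (decimal) → 60 = 6×10 → 6 tens (place-value notation)
6 tens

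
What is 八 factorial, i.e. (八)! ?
Convert 八 (Chinese numeral) → 8 (decimal)
Compute 8! = 40320
40320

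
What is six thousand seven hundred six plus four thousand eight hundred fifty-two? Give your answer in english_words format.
Convert six thousand seven hundred six (English words) → 6×1000 + 7×100 + 6 = 6706 (decimal)
Convert four thousand eight hundred fifty-two (English words) → 4×1000 + 8×100 + 52 = 4852 (decimal)
Compute 6706 + 4852 = 11558
Convert 11558 (decimal) → 11558 = 11×1000 + 5×100 + 58 → eleven thousand five hundred fifty-eight (English words)
eleven thousand five hundred fifty-eight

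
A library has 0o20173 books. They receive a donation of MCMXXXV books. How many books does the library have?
Convert 0o20173 (octal) → 2×4096 + 1×64 + 7×8 + 3 = 8315 (decimal)
Convert MCMXXXV (Roman numeral) → 1000 + 900 + 10 + 10 + 10 + 5 = 1935 (decimal)
Compute 8315 + 1935 = 10250
10250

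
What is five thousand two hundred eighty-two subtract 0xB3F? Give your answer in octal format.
Convert five thousand two hundred eighty-two (English words) → 5×1000 + 2×100 + 82 = 5282 (decimal)
Convert 0xB3F (hexadecimal) → 11×256 + 3×16 + 15 = 2879 (decimal)
Compute 5282 - 2879 = 2403
Convert 2403 (decimal) → 2403 = 4×512 + 5×64 + 4×8 + 3 → 0o4543 (octal)
0o4543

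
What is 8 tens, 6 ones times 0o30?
Convert 8 tens, 6 ones (place-value notation) → 8×10 + 6 = 86 (decimal)
Convert 0o30 (octal) → 3×8 = 24 (decimal)
Compute 86 × 24 = 2064
2064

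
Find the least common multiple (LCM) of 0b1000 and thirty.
Convert 0b1000 (binary) → 8 (decimal)
Convert thirty (English words) → 30 (decimal)
Compute lcm(8, 30) = 120
120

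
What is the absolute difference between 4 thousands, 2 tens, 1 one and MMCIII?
Convert 4 thousands, 2 tens, 1 one (place-value notation) → 4×1000 + 2×10 + 1 = 4021 (decimal)
Convert MMCIII (Roman numeral) → 1000 + 1000 + 100 + 1 + 1 + 1 = 2103 (decimal)
Compute |4021 - 2103| = 1918
1918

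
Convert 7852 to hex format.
Convert 7852 (decimal) → 7852 = 1×4096 + 14×256 + 10×16 + 12 → 0x1EAC (hexadecimal)
0x1EAC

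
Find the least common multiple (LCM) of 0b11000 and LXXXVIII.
Convert 0b11000 (binary) → 16 + 8 = 24 (decimal)
Convert LXXXVIII (Roman numeral) → 50 + 10 + 10 + 10 + 5 + 1 + 1 + 1 = 88 (decimal)
Compute lcm(24, 88) = 264
264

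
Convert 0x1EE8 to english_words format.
Convert 0x1EE8 (hexadecimal) → 1×4096 + 14×256 + 14×16 + 8 = 7912 (decimal)
Convert 7912 (decimal) → 7912 = 7×1000 + 9×100 + 12 → seven thousand nine hundred twelve (English words)
seven thousand nine hundred twelve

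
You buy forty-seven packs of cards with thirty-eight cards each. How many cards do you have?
Convert thirty-eight (English words) → 38 (decimal)
Convert forty-seven (English words) → 47 (decimal)
Compute 38 × 47 = 1786
1786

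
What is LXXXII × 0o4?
Convert LXXXII (Roman numeral) → 50 + 10 + 10 + 10 + 1 + 1 = 82 (decimal)
Convert 0o4 (octal) → 4 (decimal)
Compute 82 × 4 = 328
328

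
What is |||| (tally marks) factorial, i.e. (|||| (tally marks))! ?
Convert |||| (tally marks) → 4 (decimal)
Compute 4! = 24
24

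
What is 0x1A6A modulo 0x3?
Convert 0x1A6A (hexadecimal) → 1×4096 + 10×256 + 6×16 + 10 = 6762 (decimal)
Convert 0x3 (hexadecimal) → 3 (decimal)
Compute 6762 mod 3 = 0
0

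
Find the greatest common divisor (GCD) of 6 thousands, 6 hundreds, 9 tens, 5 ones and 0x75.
Convert 6 thousands, 6 hundreds, 9 tens, 5 ones (place-value notation) → 6×1000 + 6×100 + 9×10 + 5 = 6695 (decimal)
Convert 0x75 (hexadecimal) → 7×16 + 5 = 117 (decimal)
Compute gcd(6695, 117) = 13
13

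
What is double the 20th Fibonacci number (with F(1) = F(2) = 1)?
The 20th Fibonacci number (with F(1) = F(2) = 1) = 6765
Compute 6765 × 2 = 13530
13530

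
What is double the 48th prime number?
The 48th prime number = 223
Compute 223 × 2 = 446
446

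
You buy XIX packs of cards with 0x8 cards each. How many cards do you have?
Convert 0x8 (hexadecimal) → 8 (decimal)
Convert XIX (Roman numeral) → 10 + 9 = 19 (decimal)
Compute 8 × 19 = 152
152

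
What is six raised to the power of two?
Convert six (English words) → 6 (decimal)
Convert two (English words) → 2 (decimal)
Compute 6 ^ 2 = 36
36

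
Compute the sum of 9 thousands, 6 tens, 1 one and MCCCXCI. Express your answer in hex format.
Convert 9 thousands, 6 tens, 1 one (place-value notation) → 9×1000 + 6×10 + 1 = 9061 (decimal)
Convert MCCCXCI (Roman numeral) → 1000 + 100 + 100 + 100 + 90 + 1 = 1391 (decimal)
Compute 9061 + 1391 = 10452
Convert 10452 (decimal) → 10452 = 2×4096 + 8×256 + 13×16 + 4 → 0x28D4 (hexadecimal)
0x28D4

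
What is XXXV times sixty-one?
Convert XXXV (Roman numeral) → 10 + 10 + 10 + 5 = 35 (decimal)
Convert sixty-one (English words) → 61 (decimal)
Compute 35 × 61 = 2135
2135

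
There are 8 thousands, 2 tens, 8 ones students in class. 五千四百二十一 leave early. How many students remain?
Convert 8 thousands, 2 tens, 8 ones (place-value notation) → 8×1000 + 2×10 + 8 = 8028 (decimal)
Convert 五千四百二十一 (Chinese numeral) → 5×1000 + 4×100 + 2×10 + 1 = 5421 (decimal)
Compute 8028 - 5421 = 2607
2607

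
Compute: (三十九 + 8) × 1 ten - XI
Convert 三十九 (Chinese numeral) → 3×10 + 9 = 39 (decimal)
Convert 1 ten (place-value notation) → 1×10 = 10 (decimal)
Convert XI (Roman numeral) → 10 + 1 = 11 (decimal)
Expression in decimal: (39 + 8) × 10 - 11
Parentheses first: 39 + 8 = 47
Multiply: 47 × 10 = 470
Subtract: 470 - 11 = 459
459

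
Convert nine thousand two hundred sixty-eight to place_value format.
Convert nine thousand two hundred sixty-eight (English words) → 9×1000 + 2×100 + 68 = 9268 (decimal)
Convert 9268 (decimal) → 9268 = 9×1000 + 2×100 + 6×10 + 8 → 9 thousands, 2 hundreds, 6 tens, 8 ones (place-value notation)
9 thousands, 2 hundreds, 6 tens, 8 ones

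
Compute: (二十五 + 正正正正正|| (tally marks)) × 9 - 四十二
Convert 二十五 (Chinese numeral) → 2×10 + 5 = 25 (decimal)
Convert 正正正正正|| (tally marks) → 5 + 5 + 5 + 5 + 5 + 2 = 27 (decimal)
Convert 四十二 (Chinese numeral) → 4×10 + 2 = 42 (decimal)
Expression in decimal: (25 + 27) × 9 - 42
Parentheses first: 25 + 27 = 52
Multiply: 52 × 9 = 468
Subtract: 468 - 42 = 426
426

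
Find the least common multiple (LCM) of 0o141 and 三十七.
Convert 0o141 (octal) → 1×64 + 4×8 + 1 = 97 (decimal)
Convert 三十七 (Chinese numeral) → 3×10 + 7 = 37 (decimal)
Compute lcm(97, 37) = 3589
3589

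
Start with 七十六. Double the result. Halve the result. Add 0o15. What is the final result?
Convert 七十六 (Chinese numeral) → 7×10 + 6 = 76 (decimal)
Start: 76
76 × 2 = 152
152 ÷ 2 = 76
Convert 0o15 (octal) → 1×8 + 5 = 13 (decimal)
76 + 13 = 89
89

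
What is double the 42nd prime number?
The 42nd prime number = 181
Compute 181 × 2 = 362
362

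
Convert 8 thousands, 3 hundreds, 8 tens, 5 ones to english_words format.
Convert 8 thousands, 3 hundreds, 8 tens, 5 ones (place-value notation) → 8×1000 + 3×100 + 8×10 + 5 = 8385 (decimal)
Convert 8385 (decimal) → 8385 = 8×1000 + 3×100 + 85 → eight thousand three hundred eighty-five (English words)
eight thousand three hundred eighty-five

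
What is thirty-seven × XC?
Convert thirty-seven (English words) → 37 (decimal)
Convert XC (Roman numeral) → 90 (decimal)
Compute 37 × 90 = 3330
3330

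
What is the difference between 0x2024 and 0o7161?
Convert 0x2024 (hexadecimal) → 2×4096 + 2×16 + 4 = 8228 (decimal)
Convert 0o7161 (octal) → 7×512 + 1×64 + 6×8 + 1 = 3697 (decimal)
Difference: |8228 - 3697| = 4531
4531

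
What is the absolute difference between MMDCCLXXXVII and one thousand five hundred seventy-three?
Convert MMDCCLXXXVII (Roman numeral) → 1000 + 1000 + 500 + 100 + 100 + 50 + 10 + 10 + 10 + 5 + 1 + 1 = 2787 (decimal)
Convert one thousand five hundred seventy-three (English words) → 1×1000 + 5×100 + 73 = 1573 (decimal)
Compute |2787 - 1573| = 1214
1214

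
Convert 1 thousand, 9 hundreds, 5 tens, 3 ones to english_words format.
Convert 1 thousand, 9 hundreds, 5 tens, 3 ones (place-value notation) → 1×1000 + 9×100 + 5×10 + 3 = 1953 (decimal)
Convert 1953 (decimal) → 1953 = 1×1000 + 9×100 + 53 → one thousand nine hundred fifty-three (English words)
one thousand nine hundred fifty-three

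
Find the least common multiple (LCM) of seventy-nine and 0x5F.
Convert seventy-nine (English words) → 79 (decimal)
Convert 0x5F (hexadecimal) → 5×16 + 15 = 95 (decimal)
Compute lcm(79, 95) = 7505
7505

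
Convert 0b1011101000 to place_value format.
Convert 0b1011101000 (binary) → 512 + 128 + 64 + 32 + 8 = 744 (decimal)
Convert 744 (decimal) → 744 = 7×100 + 4×10 + 4 → 7 hundreds, 4 tens, 4 ones (place-value notation)
7 hundreds, 4 tens, 4 ones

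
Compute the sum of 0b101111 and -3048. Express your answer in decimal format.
Convert 0b101111 (binary) → 32 + 8 + 4 + 2 + 1 = 47 (decimal)
Compute 47 + -3048 = -3001
-3001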